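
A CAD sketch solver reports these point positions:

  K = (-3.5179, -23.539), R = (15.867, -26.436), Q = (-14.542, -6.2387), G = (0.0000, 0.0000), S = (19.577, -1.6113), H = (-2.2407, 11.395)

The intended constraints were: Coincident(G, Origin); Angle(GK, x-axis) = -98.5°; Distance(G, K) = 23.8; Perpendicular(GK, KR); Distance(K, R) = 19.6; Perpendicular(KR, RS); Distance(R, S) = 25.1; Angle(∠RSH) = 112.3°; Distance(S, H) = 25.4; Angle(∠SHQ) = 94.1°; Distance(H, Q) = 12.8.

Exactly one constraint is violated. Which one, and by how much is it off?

Distance(H, Q) = 12.8 — off by 8.70.

G = (0.00, 0.00) ✓; GK at -98.50° ✓; |GK| = 23.80 ✓; ∠(GK, KR) = 90.00° ✓; |KR| = 19.60 ✓; ∠(KR, RS) = 90.00° ✓; |RS| = 25.10 ✓; ∠RSH = 112.3° ✓; |SH| = 25.40 ✓; ∠SHQ = 94.10° ✓; |HQ| = 21.50 ✗.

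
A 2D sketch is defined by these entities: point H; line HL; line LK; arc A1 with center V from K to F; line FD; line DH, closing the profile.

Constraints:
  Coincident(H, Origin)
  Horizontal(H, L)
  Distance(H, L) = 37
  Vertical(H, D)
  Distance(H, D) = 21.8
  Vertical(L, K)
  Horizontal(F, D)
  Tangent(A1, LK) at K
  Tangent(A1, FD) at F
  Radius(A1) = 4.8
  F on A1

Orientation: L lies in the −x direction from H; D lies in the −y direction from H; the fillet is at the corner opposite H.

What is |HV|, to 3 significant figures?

36.4

H is at the origin; H and L share the same y with |HL| = 37.0 and L on the −x side, so L = (-37.0, 0.00). H and D share the same x with |HD| = 21.8 and D on the −y side, so D = (0.00, -21.8). The virtual corner opposite H is at (-37.0, -21.8). The tangent condition forces VK to be normal to LK and since A1 is tangent to FD there, VF ⟂ FD, with radius 4.8, so the center V sits 4.8 in from both sides at V = (-32.2, -17.0). Then |HV| = |V − H| = 36.4.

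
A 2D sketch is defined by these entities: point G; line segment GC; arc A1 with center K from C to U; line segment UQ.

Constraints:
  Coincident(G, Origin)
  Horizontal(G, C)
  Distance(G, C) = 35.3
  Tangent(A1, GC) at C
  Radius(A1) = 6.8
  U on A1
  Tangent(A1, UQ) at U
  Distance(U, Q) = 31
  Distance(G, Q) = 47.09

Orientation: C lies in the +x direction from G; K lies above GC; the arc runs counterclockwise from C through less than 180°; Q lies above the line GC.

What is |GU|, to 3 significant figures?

42.6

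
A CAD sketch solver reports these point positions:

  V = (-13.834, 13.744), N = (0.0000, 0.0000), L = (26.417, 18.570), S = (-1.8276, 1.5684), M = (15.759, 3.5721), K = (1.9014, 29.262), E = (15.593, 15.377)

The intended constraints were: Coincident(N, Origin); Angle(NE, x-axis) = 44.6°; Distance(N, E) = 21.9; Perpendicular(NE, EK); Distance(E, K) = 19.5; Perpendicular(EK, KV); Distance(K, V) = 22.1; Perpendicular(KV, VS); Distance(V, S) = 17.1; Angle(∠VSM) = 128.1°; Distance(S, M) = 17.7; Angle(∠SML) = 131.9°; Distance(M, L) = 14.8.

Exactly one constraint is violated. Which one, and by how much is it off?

Distance(M, L) = 14.8 — off by 3.60.

N = (0.00, 0.00) ✓; NE at 44.60° ✓; |NE| = 21.90 ✓; ∠(NE, EK) = 90.00° ✓; |EK| = 19.50 ✓; ∠(EK, KV) = 90.00° ✓; |KV| = 22.10 ✓; ∠(KV, VS) = 90.00° ✓; |VS| = 17.10 ✓; ∠VSM = 128.1° ✓; |SM| = 17.70 ✓; ∠SML = 131.9° ✓; |ML| = 18.40 ✗.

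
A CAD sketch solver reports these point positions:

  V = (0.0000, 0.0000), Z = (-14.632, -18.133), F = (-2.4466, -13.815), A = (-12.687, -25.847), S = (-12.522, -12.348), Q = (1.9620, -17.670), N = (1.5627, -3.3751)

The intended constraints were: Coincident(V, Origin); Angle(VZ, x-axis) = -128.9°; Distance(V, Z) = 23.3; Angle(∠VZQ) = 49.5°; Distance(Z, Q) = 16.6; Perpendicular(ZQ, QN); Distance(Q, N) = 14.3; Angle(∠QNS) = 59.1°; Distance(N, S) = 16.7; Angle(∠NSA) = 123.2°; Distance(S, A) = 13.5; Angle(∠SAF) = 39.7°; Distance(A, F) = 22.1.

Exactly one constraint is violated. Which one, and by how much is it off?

Distance(A, F) = 22.1 — off by 6.30.

V = (0.00, 0.00) ✓; VZ at -128.9° ✓; |VZ| = 23.30 ✓; ∠VZQ = 49.50° ✓; |ZQ| = 16.60 ✓; ∠(ZQ, QN) = 90.00° ✓; |QN| = 14.30 ✓; ∠QNS = 59.10° ✓; |NS| = 16.70 ✓; ∠NSA = 123.2° ✓; |SA| = 13.50 ✓; ∠SAF = 39.70° ✓; |AF| = 15.80 ✗.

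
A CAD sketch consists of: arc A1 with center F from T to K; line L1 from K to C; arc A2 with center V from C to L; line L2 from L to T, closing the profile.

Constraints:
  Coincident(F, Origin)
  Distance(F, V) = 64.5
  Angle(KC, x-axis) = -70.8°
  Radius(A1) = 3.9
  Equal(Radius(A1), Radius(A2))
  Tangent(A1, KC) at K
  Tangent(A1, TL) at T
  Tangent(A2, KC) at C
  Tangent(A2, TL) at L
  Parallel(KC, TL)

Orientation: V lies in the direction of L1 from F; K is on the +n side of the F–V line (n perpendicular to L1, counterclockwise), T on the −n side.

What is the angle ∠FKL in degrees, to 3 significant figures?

83.1°

The slot axis is L1's direction at -70.8°, so u = (cos -70.8°, sin -70.8°) = (0.329, -0.944) and n = (−sin -70.8°, cos -70.8°) = (0.944, 0.329). F is at the origin and V lies 64.5 along u from F, so V = 64.5·u = (21.2, -60.9). Tangency of A1 to both parallel lines with radius 3.9 puts K and T at F ± 3.9·n: K = (3.68, 1.28), T = (-3.68, -1.28). Equal radii place C and L the same way about V: C = V + 3.9·n = (24.9, -59.6), L = V − 3.9·n = (17.5, -62.2). Then cos ∠FKL = KF·KL / (|KF||KL|), giving 83.1°.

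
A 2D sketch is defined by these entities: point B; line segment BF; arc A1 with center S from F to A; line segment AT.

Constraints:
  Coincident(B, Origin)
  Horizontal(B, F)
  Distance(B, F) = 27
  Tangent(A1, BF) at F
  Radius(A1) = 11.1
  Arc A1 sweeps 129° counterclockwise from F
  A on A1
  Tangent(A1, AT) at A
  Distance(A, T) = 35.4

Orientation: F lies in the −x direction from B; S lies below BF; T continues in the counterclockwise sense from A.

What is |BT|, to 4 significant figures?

47.51

On A1, F sits at bearing 90° from S; a 129° counterclockwise sweep puts A at bearing 219°, so A = S + 11.1·(cos 219°, sin 219°) = (-35.63, -18.09). Tangency of A1 to AT means the radius SA is perpendicular to AT, so AT runs along (−sin 219°, cos 219°); with |AT| = 35.4, T = (-13.35, -45.60). Then |BT| = |T − B| = 47.51.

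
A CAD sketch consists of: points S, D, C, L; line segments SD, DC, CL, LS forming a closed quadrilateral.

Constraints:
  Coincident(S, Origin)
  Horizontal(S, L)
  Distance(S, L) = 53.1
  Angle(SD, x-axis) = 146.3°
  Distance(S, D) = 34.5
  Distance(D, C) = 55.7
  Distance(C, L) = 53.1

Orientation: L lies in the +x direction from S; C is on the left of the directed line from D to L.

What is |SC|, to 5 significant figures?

48.017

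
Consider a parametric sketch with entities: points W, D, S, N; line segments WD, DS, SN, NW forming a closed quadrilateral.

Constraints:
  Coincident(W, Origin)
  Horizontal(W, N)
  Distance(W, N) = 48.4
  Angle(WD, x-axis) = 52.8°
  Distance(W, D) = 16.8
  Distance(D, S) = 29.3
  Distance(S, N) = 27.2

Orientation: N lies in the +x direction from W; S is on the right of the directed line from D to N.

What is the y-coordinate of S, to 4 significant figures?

-12.35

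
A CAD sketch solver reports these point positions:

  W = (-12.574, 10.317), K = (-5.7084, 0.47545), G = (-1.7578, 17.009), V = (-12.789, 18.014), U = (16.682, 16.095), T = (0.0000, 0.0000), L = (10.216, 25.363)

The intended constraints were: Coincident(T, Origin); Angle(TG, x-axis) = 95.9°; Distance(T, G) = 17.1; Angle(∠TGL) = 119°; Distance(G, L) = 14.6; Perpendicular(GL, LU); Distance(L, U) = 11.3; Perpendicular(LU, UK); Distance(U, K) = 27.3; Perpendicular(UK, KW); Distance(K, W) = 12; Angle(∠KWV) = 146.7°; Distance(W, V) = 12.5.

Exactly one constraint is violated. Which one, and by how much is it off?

Distance(W, V) = 12.5 — off by 4.80.

T = (0.00, 0.00) ✓; TG at 95.90° ✓; |TG| = 17.10 ✓; ∠TGL = 119.0° ✓; |GL| = 14.60 ✓; ∠(GL, LU) = 90.00° ✓; |LU| = 11.30 ✓; ∠(LU, UK) = 90.00° ✓; |UK| = 27.30 ✓; ∠(UK, KW) = 90.00° ✓; |KW| = 12.00 ✓; ∠KWV = 146.7° ✓; |WV| = 7.700 ✗.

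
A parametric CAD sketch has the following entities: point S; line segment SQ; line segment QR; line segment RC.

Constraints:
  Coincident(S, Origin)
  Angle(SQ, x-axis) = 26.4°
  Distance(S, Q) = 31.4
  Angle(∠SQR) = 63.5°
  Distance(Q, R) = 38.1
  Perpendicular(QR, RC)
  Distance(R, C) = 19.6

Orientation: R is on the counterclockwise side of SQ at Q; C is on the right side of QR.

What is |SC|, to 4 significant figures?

53.44

∠SQR = 63.5°, so QR runs at 26.4° + (180° − 63.5°) = 142.9° from the x-axis; with |QR| = 38.1, R = Q + 38.1·(cos 142.9°, sin 142.9°) = (-2.263, 36.94). QR ⟂ RC; with |RC| = 19.6 on the right of QR, C = R + 19.6·(0.6032, 0.7976) = (9.560, 52.58). Then |SC| = |C − S| = 53.44.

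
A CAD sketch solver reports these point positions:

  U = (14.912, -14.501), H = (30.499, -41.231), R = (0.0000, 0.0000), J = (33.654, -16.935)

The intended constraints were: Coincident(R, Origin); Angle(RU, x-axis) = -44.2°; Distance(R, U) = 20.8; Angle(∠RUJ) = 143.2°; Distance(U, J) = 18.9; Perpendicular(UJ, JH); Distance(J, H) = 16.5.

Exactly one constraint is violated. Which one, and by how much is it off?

Distance(J, H) = 16.5 — off by 8.00.

R = (0.00, 0.00) ✓; RU at -44.20° ✓; |RU| = 20.80 ✓; ∠RUJ = 143.2° ✓; |UJ| = 18.90 ✓; ∠(UJ, JH) = 90.00° ✓; |JH| = 24.50 ✗.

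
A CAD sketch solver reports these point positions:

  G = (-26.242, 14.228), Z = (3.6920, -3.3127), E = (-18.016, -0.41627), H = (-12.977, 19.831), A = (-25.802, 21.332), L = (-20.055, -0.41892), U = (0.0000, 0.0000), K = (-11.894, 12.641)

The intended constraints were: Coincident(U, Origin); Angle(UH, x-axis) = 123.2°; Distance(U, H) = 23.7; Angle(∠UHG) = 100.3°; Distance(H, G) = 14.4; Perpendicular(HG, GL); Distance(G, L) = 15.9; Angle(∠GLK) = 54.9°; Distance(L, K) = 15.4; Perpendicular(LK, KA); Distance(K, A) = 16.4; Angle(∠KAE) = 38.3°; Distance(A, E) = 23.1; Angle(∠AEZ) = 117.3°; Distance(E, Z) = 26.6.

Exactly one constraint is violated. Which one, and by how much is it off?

Distance(E, Z) = 26.6 — off by 4.70.

U = (0.00, 0.00) ✓; UH at 123.2° ✓; |UH| = 23.70 ✓; ∠UHG = 100.3° ✓; |HG| = 14.40 ✓; ∠(HG, GL) = 90.00° ✓; |GL| = 15.90 ✓; ∠GLK = 54.90° ✓; |LK| = 15.40 ✓; ∠(LK, KA) = 90.00° ✓; |KA| = 16.40 ✓; ∠KAE = 38.30° ✓; |AE| = 23.10 ✓; ∠AEZ = 117.3° ✓; |EZ| = 21.90 ✗.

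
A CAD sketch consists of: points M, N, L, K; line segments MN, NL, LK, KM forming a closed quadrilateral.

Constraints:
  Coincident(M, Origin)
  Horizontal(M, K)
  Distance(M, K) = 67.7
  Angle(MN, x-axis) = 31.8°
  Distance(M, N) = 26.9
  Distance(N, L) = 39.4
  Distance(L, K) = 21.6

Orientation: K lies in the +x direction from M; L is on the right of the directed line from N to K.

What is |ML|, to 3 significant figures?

52.6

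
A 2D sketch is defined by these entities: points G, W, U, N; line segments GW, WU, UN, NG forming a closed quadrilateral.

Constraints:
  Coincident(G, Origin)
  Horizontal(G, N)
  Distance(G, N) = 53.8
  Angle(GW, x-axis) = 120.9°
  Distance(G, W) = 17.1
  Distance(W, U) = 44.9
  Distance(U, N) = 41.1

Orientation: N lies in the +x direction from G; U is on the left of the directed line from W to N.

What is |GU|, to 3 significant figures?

46.7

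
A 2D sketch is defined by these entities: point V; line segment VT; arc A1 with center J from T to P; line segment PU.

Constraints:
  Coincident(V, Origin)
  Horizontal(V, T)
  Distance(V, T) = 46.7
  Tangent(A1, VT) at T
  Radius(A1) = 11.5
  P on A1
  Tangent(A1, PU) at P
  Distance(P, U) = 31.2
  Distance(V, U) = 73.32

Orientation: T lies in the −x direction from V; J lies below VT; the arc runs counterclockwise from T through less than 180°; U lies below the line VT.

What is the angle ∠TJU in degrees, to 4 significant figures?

156.1°

V is at the origin; VT is horizontal with |VT| = 46.7 and T on the −x side, so T = (-46.70, 0.000). The tangent condition forces JT to be normal to VT, so J = T + (0, -11.5) = (-46.70, -11.50). Since JP ⟂ PU (tangency), |JU| = √(11.5² + 31.2²) = 33.25 regardless of where P sits on A1. So U lies on both circle(V, 73.32) and circle(J, 33.25); the below-VT intersection is U = (-60.17, -41.90). P is the foot of the tangent from U: P = (-58.18, -10.77).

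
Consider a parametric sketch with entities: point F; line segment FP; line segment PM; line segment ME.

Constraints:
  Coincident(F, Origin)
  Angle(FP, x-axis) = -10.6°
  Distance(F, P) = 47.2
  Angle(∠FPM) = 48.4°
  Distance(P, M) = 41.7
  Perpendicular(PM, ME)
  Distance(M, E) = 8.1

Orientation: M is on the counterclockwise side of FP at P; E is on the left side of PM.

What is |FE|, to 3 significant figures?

29.1

F is at the origin; FP runs at -10.6° with length 47.2, so P = 47.2·(cos -10.6°, sin -10.6°) = (46.4, -8.68). ∠FPM = 48.4°, so PM runs at -10.6° + (180° − 48.4°) = 121° from the x-axis; with |PM| = 41.7, M = P + 41.7·(cos 121°, sin 121°) = (24.9, 27.1). PM ⟂ ME; with |ME| = 8.1 on the left of PM, E = M + 8.1·(-0.857, -0.515) = (18.0, 22.9). Then |FE| = |E − F| = 29.1.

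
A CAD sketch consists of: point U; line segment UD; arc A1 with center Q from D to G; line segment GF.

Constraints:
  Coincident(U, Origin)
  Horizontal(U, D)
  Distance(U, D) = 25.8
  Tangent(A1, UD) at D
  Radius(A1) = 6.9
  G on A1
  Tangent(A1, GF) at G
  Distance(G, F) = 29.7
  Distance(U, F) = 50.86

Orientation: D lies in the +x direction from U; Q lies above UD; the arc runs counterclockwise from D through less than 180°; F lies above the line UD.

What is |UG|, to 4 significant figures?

33.19

Checks: |QG| = 6.900 ✓; ∠(QG, GF) = 90.00° ✓; |GF| = 29.70 ✓; |UF| = 50.86 ✓.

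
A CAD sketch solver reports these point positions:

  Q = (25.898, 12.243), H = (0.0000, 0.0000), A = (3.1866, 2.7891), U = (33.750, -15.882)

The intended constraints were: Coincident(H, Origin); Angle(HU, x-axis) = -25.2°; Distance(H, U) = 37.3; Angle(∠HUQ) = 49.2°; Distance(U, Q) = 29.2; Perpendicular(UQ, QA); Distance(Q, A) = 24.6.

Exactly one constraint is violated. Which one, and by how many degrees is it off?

Perpendicular(UQ, QA) — off by 7.00°.

H = (0.00, 0.00) ✓; HU at -25.20° ✓; |HU| = 37.30 ✓; ∠HUQ = 49.20° ✓; |UQ| = 29.20 ✓; ∠(UQ, QA) = 97.00° ✗; |QA| = 24.60 ✓.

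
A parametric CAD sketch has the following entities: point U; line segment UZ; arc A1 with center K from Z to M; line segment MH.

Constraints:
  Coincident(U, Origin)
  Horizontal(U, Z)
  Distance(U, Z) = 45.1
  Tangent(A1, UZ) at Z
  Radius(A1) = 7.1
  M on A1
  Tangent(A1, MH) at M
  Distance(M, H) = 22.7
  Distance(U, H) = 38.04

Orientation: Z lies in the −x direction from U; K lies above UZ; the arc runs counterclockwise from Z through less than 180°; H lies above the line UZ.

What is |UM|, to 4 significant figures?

38.89

U is at the origin; U and Z share the same y with |UZ| = 45.1 and Z on the −x side, so Z = (-45.10, 0.000). Since A1 is tangent to UZ there, KZ ⟂ UZ, so K = Z + (0, 7.1) = (-45.10, 7.100). Since KM ⟂ MH (tangency), |KH| = √(7.1² + 22.7²) = 23.78 regardless of where M sits on A1. So H lies on both circle(U, 38.04) and circle(K, 23.78); the above-UZ intersection is H = (-29.01, 24.61). M is the foot of the tangent from H: M = (-38.68, 4.075).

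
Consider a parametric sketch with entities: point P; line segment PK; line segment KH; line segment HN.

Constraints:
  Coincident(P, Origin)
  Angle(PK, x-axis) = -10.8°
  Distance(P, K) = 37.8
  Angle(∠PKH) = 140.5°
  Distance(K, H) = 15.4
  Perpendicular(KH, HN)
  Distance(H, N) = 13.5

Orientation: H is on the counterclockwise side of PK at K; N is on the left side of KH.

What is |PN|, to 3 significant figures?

45.8

P is at the origin; PK runs at -10.8° with length 37.8, so K = 37.8·(cos -10.8°, sin -10.8°) = (37.1, -7.08). ∠PKH = 140.5°, so KH runs at -10.8° + (180° − 140.5°) = 28.7° from the x-axis; with |KH| = 15.4, H = K + 15.4·(cos 28.7°, sin 28.7°) = (50.6, 0.312). The perpendicularity gives HN at right angles to KH; with |HN| = 13.5 on the left of KH, N = H + 13.5·(-0.480, 0.877) = (44.2, 12.2). Then |PN| = |N − P| = 45.8.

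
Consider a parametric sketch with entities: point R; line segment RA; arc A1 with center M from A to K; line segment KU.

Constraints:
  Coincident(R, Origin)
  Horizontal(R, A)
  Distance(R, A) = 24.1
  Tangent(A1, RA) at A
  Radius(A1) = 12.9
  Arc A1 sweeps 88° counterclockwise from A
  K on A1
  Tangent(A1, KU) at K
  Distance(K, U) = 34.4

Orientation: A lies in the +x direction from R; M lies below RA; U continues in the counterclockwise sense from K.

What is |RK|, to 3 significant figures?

16.8

Since A1 is tangent to RA there, MA ⟂ RA, so M = A + (0, -12.9) = (24.1, -12.9). On A1, A sits at bearing 90° from M; an 88° counterclockwise sweep puts K at bearing 178°, so K = M + 12.9·(cos 178°, sin 178°) = (11.2, -12.4). Then |RK| = |K − R| = 16.8.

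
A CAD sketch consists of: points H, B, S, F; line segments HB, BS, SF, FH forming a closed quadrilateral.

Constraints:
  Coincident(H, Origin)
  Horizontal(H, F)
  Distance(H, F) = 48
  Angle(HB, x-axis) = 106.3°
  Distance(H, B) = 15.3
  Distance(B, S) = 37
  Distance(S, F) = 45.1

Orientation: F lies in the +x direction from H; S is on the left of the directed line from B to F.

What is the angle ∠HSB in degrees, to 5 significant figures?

18.062°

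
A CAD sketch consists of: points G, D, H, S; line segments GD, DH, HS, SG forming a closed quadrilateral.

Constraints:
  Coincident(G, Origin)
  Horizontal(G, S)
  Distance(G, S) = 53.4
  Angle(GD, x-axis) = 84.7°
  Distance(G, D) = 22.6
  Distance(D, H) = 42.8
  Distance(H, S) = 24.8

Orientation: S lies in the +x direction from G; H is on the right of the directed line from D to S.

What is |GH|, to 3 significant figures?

31.9

G is at the origin; GS is horizontal with |GS| = 53.4 and S in +x, so S = (53.4, 0). GD runs at 84.7° with |GD| = 22.6, so D = (2.09, 22.5). H is determined by |DH| = 42.8 and |HS| = 24.8 together: it lies at the intersection of circle(D, 42.8) and circle(S, 24.8). With |DS| = 56.0, the foot of the radical line on DS is 38.9 from D and the perpendicular offset is √(42.8² − 38.9²) = 17.9. Taking the right-of-DS solution: H = (30.5, -9.51).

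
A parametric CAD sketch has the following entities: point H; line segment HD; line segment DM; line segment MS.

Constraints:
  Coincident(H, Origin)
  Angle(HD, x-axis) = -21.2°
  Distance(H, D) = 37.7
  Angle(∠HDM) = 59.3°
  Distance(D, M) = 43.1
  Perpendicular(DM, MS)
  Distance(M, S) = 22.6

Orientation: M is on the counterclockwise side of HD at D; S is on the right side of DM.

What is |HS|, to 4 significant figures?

59.96

H is at the origin; HD runs at -21.2° with length 37.7, so D = 37.7·(cos -21.2°, sin -21.2°) = (35.15, -13.63). ∠HDM = 59.3°, so DM runs at -21.2° + (180° − 59.3°) = 99.50° from the x-axis; with |DM| = 43.1, M = D + 43.1·(cos 99.50°, sin 99.50°) = (28.04, 28.88). DM is perpendicular to MS; with |MS| = 22.6 on the right of DM, S = M + 22.6·(0.9863, 0.1650) = (50.33, 32.61). Then |HS| = |S − H| = 59.96.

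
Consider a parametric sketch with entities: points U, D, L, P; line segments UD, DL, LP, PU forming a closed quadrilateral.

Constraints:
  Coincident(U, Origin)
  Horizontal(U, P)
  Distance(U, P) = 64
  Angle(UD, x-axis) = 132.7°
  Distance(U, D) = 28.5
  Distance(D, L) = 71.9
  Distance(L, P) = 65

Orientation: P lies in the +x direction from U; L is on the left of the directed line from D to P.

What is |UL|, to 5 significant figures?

72.992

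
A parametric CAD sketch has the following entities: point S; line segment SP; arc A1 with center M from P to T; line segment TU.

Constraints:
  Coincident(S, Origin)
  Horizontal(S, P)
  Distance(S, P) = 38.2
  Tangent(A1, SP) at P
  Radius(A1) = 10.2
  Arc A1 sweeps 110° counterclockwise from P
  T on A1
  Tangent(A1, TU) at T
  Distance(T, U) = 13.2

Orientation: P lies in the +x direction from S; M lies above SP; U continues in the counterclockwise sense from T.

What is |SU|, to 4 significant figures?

50.53

S is at the origin; S and P share the same y with |SP| = 38.2 and P on the +x side, so P = (38.20, 0.000). The tangent condition forces MP to be normal to SP, so M = P + (0, 10.2) = (38.20, 10.20). On A1, P sits at bearing -90° from M; a 110° counterclockwise sweep puts T at bearing 20°, so T = M + 10.2·(cos 20°, sin 20°) = (47.78, 13.69). Since A1 is tangent to TU there, MT ⟂ TU, so TU runs along (−sin 20°, cos 20°); with |TU| = 13.2, U = (43.27, 26.09). Then |SU| = |U − S| = 50.53.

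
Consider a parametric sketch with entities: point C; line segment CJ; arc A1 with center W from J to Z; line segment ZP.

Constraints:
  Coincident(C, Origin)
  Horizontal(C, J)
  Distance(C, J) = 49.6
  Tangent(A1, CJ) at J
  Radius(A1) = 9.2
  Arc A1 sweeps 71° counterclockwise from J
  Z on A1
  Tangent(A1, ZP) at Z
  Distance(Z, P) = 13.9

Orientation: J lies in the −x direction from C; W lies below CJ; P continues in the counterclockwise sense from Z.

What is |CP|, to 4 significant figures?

65.74

On A1, J sits at bearing 90° from W; a 71° counterclockwise sweep puts Z at bearing 161°, so Z = W + 9.2·(cos 161°, sin 161°) = (-58.30, -6.205). A1 meets ZP tangentially, so WZ is at right angles to ZP, so ZP runs along (−sin 161°, cos 161°); with |ZP| = 13.9, P = (-62.82, -19.35). Then |CP| = |P − C| = 65.74.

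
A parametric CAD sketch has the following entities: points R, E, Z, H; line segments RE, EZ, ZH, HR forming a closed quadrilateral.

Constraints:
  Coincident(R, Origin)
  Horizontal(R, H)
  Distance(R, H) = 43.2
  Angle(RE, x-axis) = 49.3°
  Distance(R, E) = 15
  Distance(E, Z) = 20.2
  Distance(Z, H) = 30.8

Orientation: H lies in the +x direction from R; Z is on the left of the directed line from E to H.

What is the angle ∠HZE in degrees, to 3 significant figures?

84.9°

R is at the origin; R and H share the same y with |RH| = 43.2 and H in +x, so H = (43.2, 0). RE runs at 49.3° with |RE| = 15.0, so E = (9.78, 11.4). Z is determined by |EZ| = 20.2 and |ZH| = 30.8 together: it lies at the intersection of circle(E, 20.2) and circle(H, 30.8). With |EH| = 35.3, the foot of the radical line on EH is 9.99 from E and the perpendicular offset is √(20.2² − 9.99²) = 17.6. Taking the left-of-EH solution: Z = (24.9, 24.8).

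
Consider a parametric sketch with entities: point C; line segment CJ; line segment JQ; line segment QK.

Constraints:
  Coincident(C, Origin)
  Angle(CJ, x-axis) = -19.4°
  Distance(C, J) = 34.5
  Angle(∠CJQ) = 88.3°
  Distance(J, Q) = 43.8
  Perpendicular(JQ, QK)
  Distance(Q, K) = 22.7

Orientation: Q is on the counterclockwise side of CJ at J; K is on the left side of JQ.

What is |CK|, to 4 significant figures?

44.37

C is at the origin; CJ runs at -19.4° with length 34.5, so J = 34.5·(cos -19.4°, sin -19.4°) = (32.54, -11.46). ∠CJQ = 88.3°, so JQ runs at -19.4° + (180° − 88.3°) = 72.30° from the x-axis; with |JQ| = 43.8, Q = J + 43.8·(cos 72.30°, sin 72.30°) = (45.86, 30.27). JQ is perpendicular to QK; with |QK| = 22.7 on the left of JQ, K = Q + 22.7·(-0.9527, 0.3040) = (24.23, 37.17). Then |CK| = |K − C| = 44.37.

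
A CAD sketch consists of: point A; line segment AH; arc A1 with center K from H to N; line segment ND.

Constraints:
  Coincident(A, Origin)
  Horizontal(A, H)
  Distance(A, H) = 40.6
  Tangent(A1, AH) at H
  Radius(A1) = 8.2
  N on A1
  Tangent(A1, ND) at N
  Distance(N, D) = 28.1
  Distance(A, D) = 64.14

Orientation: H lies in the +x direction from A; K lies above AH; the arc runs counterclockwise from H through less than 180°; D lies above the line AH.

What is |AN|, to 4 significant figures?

49.06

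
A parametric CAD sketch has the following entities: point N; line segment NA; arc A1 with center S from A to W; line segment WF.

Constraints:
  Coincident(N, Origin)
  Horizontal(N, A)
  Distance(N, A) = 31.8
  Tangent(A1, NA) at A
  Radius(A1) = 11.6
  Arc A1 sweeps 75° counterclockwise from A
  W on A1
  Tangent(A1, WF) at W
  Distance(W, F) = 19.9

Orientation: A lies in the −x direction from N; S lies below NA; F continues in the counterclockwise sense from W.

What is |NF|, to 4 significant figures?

55.61

N is at the origin; N and A share the same y with |NA| = 31.8 and A on the −x side, so A = (-31.80, 0.000). Since A1 is tangent to NA there, SA ⟂ NA, so S = A + (0, -11.6) = (-31.80, -11.60). On A1, A sits at bearing 90° from S; a 75° counterclockwise sweep puts W at bearing 165°, so W = S + 11.6·(cos 165°, sin 165°) = (-43.00, -8.598). The tangent condition forces SW to be normal to WF, so WF runs along (−sin 165°, cos 165°); with |WF| = 19.9, F = (-48.16, -27.82). Then |NF| = |F − N| = 55.61.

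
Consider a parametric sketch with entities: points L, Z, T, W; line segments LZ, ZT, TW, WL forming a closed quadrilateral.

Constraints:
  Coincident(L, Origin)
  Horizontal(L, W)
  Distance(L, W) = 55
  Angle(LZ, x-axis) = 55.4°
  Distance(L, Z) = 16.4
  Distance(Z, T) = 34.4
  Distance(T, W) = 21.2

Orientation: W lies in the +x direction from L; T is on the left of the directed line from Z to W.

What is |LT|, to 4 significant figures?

46.94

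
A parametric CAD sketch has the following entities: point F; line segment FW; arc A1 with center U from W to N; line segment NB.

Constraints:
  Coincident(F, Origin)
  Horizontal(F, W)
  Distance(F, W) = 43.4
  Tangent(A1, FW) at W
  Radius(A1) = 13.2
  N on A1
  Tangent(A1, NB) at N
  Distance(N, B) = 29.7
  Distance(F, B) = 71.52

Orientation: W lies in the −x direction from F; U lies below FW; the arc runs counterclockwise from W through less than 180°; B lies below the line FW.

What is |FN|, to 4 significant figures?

58.02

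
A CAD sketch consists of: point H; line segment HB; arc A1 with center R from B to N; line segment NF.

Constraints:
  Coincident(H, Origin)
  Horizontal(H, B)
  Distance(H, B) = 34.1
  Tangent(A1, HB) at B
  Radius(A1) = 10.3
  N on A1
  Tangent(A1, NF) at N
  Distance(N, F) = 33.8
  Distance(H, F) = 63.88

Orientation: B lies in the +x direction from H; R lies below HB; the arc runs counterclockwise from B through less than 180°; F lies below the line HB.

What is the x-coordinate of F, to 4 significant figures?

47.10

Checks: |RN| = 10.30 ✓; ∠(RN, NF) = 90.00° ✓; |NF| = 33.80 ✓; |HF| = 63.88 ✓.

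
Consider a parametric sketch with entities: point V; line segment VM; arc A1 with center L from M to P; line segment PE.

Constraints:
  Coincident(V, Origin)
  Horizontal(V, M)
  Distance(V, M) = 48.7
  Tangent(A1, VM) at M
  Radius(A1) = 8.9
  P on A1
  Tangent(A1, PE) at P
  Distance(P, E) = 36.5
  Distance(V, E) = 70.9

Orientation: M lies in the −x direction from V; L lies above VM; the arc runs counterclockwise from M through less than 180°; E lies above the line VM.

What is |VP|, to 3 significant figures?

42.2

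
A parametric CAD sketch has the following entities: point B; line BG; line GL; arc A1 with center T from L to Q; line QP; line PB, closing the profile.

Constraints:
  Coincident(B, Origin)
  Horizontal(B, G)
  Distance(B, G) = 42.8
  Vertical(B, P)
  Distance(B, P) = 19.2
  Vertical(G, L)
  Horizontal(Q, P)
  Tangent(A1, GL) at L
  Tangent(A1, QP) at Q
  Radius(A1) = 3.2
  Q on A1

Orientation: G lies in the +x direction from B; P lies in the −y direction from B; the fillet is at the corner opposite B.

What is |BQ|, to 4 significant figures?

44.01

B is at the origin; BG is horizontal with |BG| = 42.8 and G on the +x side, so G = (42.80, 0.000). B and P share the same x with |BP| = 19.2 and P on the −y side, so P = (0.000, -19.20). The virtual corner opposite B is at (42.80, -19.20). A1 meets GL tangentially, so TL is at right angles to GL and tangency of A1 to QP means the radius TQ is perpendicular to QP, with radius 3.2, so the center T sits 3.2 in from both sides at T = (39.60, -16.00). That places the tangent points at L = (42.80, -16.00) on GL and Q = (39.60, -19.20) on QP. Then |BQ| = |Q − B| = 44.01.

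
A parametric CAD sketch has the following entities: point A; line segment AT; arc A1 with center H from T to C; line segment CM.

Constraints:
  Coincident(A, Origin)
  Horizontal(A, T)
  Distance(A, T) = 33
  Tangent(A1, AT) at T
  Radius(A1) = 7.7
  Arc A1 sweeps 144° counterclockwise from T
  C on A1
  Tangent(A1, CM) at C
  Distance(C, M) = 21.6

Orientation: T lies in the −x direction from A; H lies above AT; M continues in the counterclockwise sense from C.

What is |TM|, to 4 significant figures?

29.61

On A1, T sits at bearing -90° from H; a 144° counterclockwise sweep puts C at bearing 54°, so C = H + 7.7·(cos 54°, sin 54°) = (-28.47, 13.93). Since A1 is tangent to CM there, HC ⟂ CM, so CM runs along (−sin 54°, cos 54°); with |CM| = 21.6, M = (-45.95, 26.63). Then |TM| = |M − T| = 29.61.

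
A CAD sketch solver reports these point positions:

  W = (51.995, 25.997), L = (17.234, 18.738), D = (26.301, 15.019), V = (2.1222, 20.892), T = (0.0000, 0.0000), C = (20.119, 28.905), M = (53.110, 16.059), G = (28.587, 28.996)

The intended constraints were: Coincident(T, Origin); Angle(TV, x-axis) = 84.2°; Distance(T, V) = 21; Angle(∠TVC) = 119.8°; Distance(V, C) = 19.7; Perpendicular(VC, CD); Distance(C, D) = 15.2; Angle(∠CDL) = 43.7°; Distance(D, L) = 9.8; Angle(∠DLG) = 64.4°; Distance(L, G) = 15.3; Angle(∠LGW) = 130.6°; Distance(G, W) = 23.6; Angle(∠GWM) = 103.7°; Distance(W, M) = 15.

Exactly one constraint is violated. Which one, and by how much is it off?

Distance(W, M) = 15 — off by 5.00.

T = (0.00, 0.00) ✓; TV at 84.20° ✓; |TV| = 21.00 ✓; ∠TVC = 119.8° ✓; |VC| = 19.70 ✓; ∠(VC, CD) = 90.00° ✓; |CD| = 15.20 ✓; ∠CDL = 43.70° ✓; |DL| = 9.800 ✓; ∠DLG = 64.40° ✓; |LG| = 15.30 ✓; ∠LGW = 130.6° ✓; |GW| = 23.60 ✓; ∠GWM = 103.7° ✓; |WM| = 10.00 ✗.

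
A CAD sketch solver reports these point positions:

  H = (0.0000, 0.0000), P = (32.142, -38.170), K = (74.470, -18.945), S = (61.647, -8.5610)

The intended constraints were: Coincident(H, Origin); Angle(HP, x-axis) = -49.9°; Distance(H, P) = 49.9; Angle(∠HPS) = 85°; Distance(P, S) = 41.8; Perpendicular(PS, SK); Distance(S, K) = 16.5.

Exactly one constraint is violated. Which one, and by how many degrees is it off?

Perpendicular(PS, SK) — off by 5.90°.

H = (0.00, 0.00) ✓; HP at -49.90° ✓; |HP| = 49.90 ✓; ∠HPS = 85.00° ✓; |PS| = 41.80 ✓; ∠(PS, SK) = 84.10° ✗; |SK| = 16.50 ✓.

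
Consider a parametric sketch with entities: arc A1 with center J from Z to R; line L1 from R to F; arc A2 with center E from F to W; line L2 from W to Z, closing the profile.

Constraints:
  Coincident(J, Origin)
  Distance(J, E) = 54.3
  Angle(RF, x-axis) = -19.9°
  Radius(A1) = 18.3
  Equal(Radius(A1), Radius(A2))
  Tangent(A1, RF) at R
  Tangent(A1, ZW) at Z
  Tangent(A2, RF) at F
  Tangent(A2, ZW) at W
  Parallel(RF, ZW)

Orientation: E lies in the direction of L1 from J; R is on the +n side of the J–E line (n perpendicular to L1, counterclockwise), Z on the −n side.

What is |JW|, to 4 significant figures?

57.30

The slot axis is L1's direction at -19.9°, so u = (cos -19.9°, sin -19.9°) = (0.9403, -0.3404) and n = (−sin -19.9°, cos -19.9°) = (0.3404, 0.9403). J is at the origin and E lies 54.3 along u from J, so E = 54.3·u = (51.06, -18.48). Tangency of A1 to both parallel lines with radius 18.3 puts R and Z at J ± 18.3·n: R = (6.229, 17.21), Z = (-6.229, -17.21). Equal radii place F and W the same way about E: F = E + 18.3·n = (57.29, -1.275), W = E − 18.3·n = (44.83, -35.69). Then |JW| = |W − J| = 57.30.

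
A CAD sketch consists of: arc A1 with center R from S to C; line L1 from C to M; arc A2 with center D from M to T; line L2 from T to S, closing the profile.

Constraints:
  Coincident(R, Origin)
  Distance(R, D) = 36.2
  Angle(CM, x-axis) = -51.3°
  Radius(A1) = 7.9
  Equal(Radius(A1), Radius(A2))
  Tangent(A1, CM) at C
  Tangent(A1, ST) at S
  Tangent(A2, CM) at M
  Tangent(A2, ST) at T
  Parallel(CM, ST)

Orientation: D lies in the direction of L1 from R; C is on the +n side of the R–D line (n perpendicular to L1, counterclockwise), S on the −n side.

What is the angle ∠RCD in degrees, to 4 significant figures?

77.69°

The slot axis is L1's direction at -51.3°, so u = (cos -51.3°, sin -51.3°) = (0.6252, -0.7804) and n = (−sin -51.3°, cos -51.3°) = (0.7804, 0.6252). R is at the origin and D lies 36.2 along u from R, so D = 36.2·u = (22.63, -28.25). Tangency of A1 to both parallel lines with radius 7.9 puts C and S at R ± 7.9·n: C = (6.165, 4.939), S = (-6.165, -4.939). Then cos ∠RCD = CR·CD / (|CR||CD|), giving 77.69°.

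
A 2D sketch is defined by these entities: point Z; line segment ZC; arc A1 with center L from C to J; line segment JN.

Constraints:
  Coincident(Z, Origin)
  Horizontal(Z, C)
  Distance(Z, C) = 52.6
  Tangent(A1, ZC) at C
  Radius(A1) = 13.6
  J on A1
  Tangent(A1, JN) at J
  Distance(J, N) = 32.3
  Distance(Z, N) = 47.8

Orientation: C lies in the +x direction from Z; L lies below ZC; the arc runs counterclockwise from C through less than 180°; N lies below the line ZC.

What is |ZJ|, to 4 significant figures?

40.87

Z is at the origin; ZC is horizontal with |ZC| = 52.6 and C on the +x side, so C = (52.60, 0.000). Tangency of A1 to ZC means the radius LC is perpendicular to ZC, so L = C + (0, -13.6) = (52.60, -13.60). Since LJ ⟂ JN (tangency), |LN| = √(13.6² + 32.3²) = 35.05 regardless of where J sits on A1. So N lies on both circle(Z, 47.8) and circle(L, 35.05); the below-ZC intersection is N = (28.10, -38.66). J is the foot of the tangent from N: J = (39.95, -8.614).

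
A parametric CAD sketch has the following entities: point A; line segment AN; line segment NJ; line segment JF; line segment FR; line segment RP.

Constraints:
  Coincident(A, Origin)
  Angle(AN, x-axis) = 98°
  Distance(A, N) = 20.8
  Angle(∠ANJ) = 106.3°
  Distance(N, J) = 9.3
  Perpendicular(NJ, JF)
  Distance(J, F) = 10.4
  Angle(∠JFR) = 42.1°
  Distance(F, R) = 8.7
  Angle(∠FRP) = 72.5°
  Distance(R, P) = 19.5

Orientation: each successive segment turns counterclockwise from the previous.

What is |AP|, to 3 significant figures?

36.2

A is at the origin; AN runs at 98.0° with length 20.8, so N = (-2.89, 20.6). ∠ANJ = 106.3° gives NJ at 172° from the x-axis; with |NJ| = 9.3, J = (-12.1, 21.9). NJ ⟂ JF, so JF runs at -98.3°; with |JF| = 10.4, F = (-13.6, 11.6). ∠JFR = 42.1° gives FR at 39.6° from the x-axis; with |FR| = 8.7, R = (-6.90, 17.2). ∠FRP = 72.5° gives RP at 147° from the x-axis; with |RP| = 19.5, P = (-23.3, 27.8). Then |AP| = |P − A| = 36.2.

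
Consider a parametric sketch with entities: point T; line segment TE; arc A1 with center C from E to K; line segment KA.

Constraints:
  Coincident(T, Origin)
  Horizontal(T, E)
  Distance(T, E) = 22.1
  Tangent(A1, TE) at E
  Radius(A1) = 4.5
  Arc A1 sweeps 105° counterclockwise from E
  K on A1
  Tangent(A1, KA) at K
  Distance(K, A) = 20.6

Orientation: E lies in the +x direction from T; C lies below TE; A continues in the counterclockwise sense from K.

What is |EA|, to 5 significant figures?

25.582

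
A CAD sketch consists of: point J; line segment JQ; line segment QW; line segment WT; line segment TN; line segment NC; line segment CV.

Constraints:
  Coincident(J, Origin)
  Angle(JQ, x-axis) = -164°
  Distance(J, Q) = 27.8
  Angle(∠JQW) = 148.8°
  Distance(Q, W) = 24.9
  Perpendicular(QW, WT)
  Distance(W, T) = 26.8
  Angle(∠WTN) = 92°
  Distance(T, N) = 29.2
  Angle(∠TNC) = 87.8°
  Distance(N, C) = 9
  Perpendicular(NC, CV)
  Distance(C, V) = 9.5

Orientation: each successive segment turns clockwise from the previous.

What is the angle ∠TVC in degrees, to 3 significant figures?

158°

∠TNC = 87.8° gives NC at -105° from the x-axis; with |NC| = 9.0, C = (-17.7, 9.38). The perpendicularity gives CV at right angles to NC, so CV runs at 165°; with |CV| = 9.5, V = (-26.8, 11.9). Then cos ∠TVC = VT·VC / (|VT||VC|), giving 158°.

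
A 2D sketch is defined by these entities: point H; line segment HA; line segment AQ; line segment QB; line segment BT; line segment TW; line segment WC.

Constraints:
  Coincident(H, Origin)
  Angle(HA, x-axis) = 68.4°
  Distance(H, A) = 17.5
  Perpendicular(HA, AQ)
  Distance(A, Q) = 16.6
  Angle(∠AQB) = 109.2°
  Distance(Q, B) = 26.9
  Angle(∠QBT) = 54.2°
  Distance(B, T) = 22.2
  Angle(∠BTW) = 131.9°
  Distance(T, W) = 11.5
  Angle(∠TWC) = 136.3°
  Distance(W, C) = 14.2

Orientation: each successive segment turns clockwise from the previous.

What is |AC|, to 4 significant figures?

6.092

∠BTW = 131.9° gives TW at 93.70° from the x-axis; with |TW| = 11.5, W = (2.562, 8.489). ∠TWC = 136.3° gives WC at 50.00° from the x-axis; with |WC| = 14.2, C = (11.69, 19.37). Then |AC| = |C − A| = 6.092.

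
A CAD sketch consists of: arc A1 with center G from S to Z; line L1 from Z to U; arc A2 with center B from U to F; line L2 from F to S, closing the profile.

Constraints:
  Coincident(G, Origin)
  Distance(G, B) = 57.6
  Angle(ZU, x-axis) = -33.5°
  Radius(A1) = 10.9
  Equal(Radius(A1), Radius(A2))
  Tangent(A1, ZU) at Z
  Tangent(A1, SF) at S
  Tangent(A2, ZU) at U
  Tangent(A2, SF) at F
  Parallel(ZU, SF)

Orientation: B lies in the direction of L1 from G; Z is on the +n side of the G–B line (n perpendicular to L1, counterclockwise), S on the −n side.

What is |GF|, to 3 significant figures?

58.6

The slot axis is L1's direction at -33.5°, so u = (cos -33.5°, sin -33.5°) = (0.834, -0.552) and n = (−sin -33.5°, cos -33.5°) = (0.552, 0.834). G is at the origin and B lies 57.6 along u from G, so B = 57.6·u = (48.0, -31.8). Tangency of A1 to both parallel lines with radius 10.9 puts Z and S at G ± 10.9·n: Z = (6.02, 9.09), S = (-6.02, -9.09). Equal radii place U and F the same way about B: U = B + 10.9·n = (54.0, -22.7), F = B − 10.9·n = (42.0, -40.9). Then |GF| = |F − G| = 58.6.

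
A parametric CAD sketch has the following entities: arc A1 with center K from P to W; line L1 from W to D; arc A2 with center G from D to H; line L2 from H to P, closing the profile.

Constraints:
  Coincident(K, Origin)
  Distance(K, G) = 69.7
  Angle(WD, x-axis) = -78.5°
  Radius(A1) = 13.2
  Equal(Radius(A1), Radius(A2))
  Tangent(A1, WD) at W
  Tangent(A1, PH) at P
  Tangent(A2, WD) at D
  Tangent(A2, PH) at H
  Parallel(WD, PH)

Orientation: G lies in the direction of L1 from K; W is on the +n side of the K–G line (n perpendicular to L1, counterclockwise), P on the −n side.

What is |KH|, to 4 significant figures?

70.94

The slot axis is L1's direction at -78.5°, so u = (cos -78.5°, sin -78.5°) = (0.1994, -0.9799) and n = (−sin -78.5°, cos -78.5°) = (0.9799, 0.1994). K is at the origin and G lies 69.7 along u from K, so G = 69.7·u = (13.90, -68.30). Tangency of A1 to both parallel lines with radius 13.2 puts W and P at K ± 13.2·n: W = (12.94, 2.632), P = (-12.94, -2.632). Equal radii place D and H the same way about G: D = G + 13.2·n = (26.83, -65.67), H = G − 13.2·n = (0.9609, -70.93). Then |KH| = |H − K| = 70.94.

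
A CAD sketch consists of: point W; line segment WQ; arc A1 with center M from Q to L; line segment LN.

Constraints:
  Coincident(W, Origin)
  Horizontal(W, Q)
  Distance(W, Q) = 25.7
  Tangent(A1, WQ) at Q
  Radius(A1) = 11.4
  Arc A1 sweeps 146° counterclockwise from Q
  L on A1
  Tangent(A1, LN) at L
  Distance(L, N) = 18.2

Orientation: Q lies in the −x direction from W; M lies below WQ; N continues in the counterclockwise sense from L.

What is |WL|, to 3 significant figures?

38.3

W is at the origin; W and Q share the same y with |WQ| = 25.7 and Q on the −x side, so Q = (-25.7, 0.00). Since A1 is tangent to WQ there, MQ ⟂ WQ, so M = Q + (0, -11.4) = (-25.7, -11.4). On A1, Q sits at bearing 90° from M; a 146° counterclockwise sweep puts L at bearing 236°, so L = M + 11.4·(cos 236°, sin 236°) = (-32.1, -20.9). Then |WL| = |L − W| = 38.3.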